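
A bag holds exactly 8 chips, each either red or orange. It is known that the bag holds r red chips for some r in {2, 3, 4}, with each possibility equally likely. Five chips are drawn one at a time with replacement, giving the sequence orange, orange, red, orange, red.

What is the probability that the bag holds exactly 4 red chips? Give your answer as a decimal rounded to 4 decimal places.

0.3399

The likelihood of the observed sequence under each hypothesis: P(data | r = 2) = (6/8)(6/8)(2/8)(6/8)(2/8) = 0.026367; P(data | r = 3) = (5/8)(5/8)(3/8)(5/8)(3/8) = 0.034332; P(data | r = 4) = (4/8)(4/8)(4/8)(4/8)(4/8) = 0.03125.
Weighting by the prior gives 1/3 · 0.026367 = 0.0087891, 1/3 · 0.034332 = 0.011444, 1/3 · 0.03125 = 0.010417; these sum to 0.03065.
So P(r = 4 | data) = (0.010417) / (0.03065) = 0.33986.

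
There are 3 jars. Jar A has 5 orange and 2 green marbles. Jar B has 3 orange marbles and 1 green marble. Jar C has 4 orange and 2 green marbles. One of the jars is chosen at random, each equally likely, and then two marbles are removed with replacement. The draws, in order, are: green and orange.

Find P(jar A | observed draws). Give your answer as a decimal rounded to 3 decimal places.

0.332

Under each hypothesis, the probability of the observed sequence is: P(data | jar A) = (2/7)(5/7) = 0.20408; P(data | jar B) = (1/4)(3/4) = 0.1875; P(data | jar C) = (2/6)(4/6) = 0.22222.
The prior-weighted likelihoods are 1/3 · 0.20408 = 0.068027, 1/3 · 0.1875 = 0.0625, 1/3 · 0.22222 = 0.074074; summing to 0.2046.
Therefore the posterior P(jar A | data) = (0.068027) / (0.2046) = 0.33249.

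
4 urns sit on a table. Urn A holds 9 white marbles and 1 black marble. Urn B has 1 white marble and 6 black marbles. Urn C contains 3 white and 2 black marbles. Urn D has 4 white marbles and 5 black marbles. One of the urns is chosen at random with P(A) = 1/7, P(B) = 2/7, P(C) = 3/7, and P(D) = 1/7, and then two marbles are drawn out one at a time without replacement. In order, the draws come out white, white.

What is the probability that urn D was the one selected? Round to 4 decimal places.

The likelihood of the observed sequence under each hypothesis: P(data | urn A) = (9/10)(8/9) = 4/5; P(data | urn B) = (1/7)(0/6) = 0; P(data | urn C) = (3/5)(2/4) = 3/10; P(data | urn D) = (4/9)(3/8) = 1/6.
Weighting by the prior gives 1/7 · 4/5 = 4/35, 2/7 · 0 = 0, 3/7 · 3/10 = 9/70, 1/7 · 1/6 = 1/42; these sum to 4/15.
Therefore the posterior P(urn D | data) = (1/42) / (4/15) = 5/56.

0.0893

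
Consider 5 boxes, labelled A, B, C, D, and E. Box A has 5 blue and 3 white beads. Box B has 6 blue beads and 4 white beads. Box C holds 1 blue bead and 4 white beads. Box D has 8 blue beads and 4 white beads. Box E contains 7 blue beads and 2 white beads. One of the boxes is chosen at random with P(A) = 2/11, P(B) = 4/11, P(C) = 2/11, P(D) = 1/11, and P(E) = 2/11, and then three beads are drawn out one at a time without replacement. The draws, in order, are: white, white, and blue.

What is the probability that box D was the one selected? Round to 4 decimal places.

0.0657

The likelihood of the observed sequence under each hypothesis: P(data | box A) = (3/8)(2/7)(5/6) = 0.089286; P(data | box B) = (4/10)(3/9)(6/8) = 0.1; P(data | box C) = (4/5)(3/4)(1/3) = 0.2; P(data | box D) = (4/12)(3/11)(8/10) = 0.072727; P(data | box E) = (2/9)(1/8)(7/7) = 0.027778.
The prior-weighted likelihoods are 2/11 · 0.089286 = 0.016234, 4/11 · 0.1 = 0.036364, 2/11 · 0.2 = 0.036364, 1/11 · 0.072727 = 0.0066116, 2/11 · 0.027778 = 0.0050505; with total 0.10062.
By Bayes' rule, P(box D | data) = (0.0066116) / (0.10062) = 0.065706.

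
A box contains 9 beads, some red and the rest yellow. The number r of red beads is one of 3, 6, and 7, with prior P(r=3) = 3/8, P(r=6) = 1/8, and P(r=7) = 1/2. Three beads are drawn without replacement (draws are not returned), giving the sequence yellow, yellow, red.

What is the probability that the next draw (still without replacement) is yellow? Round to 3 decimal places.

Under each hypothesis, the probability of the observed sequence is: P(data | r = 3) = (6/9)(5/8)(3/7) = 0.17857; P(data | r = 6) = (3/9)(2/8)(6/7) = 0.071429; P(data | r = 7) = (2/9)(1/8)(7/7) = 0.027778.
Weighting by the prior gives 3/8 · 0.17857 = 0.066964, 1/8 · 0.071429 = 0.0089286, 1/2 · 0.027778 = 0.013889; with total 0.089782.
The posterior is then P(r = 3 | data) = 0.74586, P(r = 6 | data) = 0.099448, P(r = 7 | data) = 0.1547.
The predictive probability is P(yellow next | data) = (2/3)(0.74586) + (1/6)(0.099448) + (0)(0.1547) = 0.51381.

0.514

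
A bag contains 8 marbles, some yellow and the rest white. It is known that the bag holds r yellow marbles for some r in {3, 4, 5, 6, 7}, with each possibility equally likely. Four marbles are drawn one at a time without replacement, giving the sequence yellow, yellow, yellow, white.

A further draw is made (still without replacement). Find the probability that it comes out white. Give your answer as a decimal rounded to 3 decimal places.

0.333

Compute the likelihood of the observed sequence for each case: P(data | r = 3) = (3/8)(2/7)(1/6)(5/5) = 1/56; P(data | r = 4) = (4/8)(3/7)(2/6)(4/5) = 2/35; P(data | r = 5) = (5/8)(4/7)(3/6)(3/5) = 3/28; P(data | r = 6) = (6/8)(5/7)(4/6)(2/5) = 1/7; P(data | r = 7) = (7/8)(6/7)(5/6)(1/5) = 1/8.
Multiplying each by its prior: 1/5 · 1/56 = 1/280, 1/5 · 2/35 = 2/175, 1/5 · 3/28 = 3/140, 1/5 · 1/7 = 1/35, 1/5 · 1/8 = 1/40; these sum to 9/100.
Normalising, the posterior is P(r = 3 | data) = 5/126, P(r = 4 | data) = 8/63, P(r = 5 | data) = 5/21, P(r = 6 | data) = 20/63, P(r = 7 | data) = 5/18.
Averaging over the posterior, P(white next | data) = (1)(5/126) + (3/4)(8/63) + (1/2)(5/21) + (1/4)(20/63) + (0)(5/18) = 1/3.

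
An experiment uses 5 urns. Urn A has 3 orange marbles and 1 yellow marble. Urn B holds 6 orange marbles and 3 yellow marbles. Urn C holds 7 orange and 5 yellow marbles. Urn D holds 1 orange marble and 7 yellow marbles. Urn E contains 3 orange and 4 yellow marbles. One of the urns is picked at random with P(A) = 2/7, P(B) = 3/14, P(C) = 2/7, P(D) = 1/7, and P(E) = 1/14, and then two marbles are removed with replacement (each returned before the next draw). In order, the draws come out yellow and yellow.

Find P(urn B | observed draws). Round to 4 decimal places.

Under each hypothesis, the probability of the observed sequence is: P(data | urn A) = (1/4)(1/4) = 0.0625; P(data | urn B) = (3/9)(3/9) = 0.11111; P(data | urn C) = (5/12)(5/12) = 0.17361; P(data | urn D) = (7/8)(7/8) = 0.76562; P(data | urn E) = (4/7)(4/7) = 0.32653.
The prior-weighted likelihoods are 2/7 · 0.0625 = 0.017857, 3/14 · 0.11111 = 0.02381, 2/7 · 0.17361 = 0.049603, 1/7 · 0.76562 = 0.10938, 1/14 · 0.32653 = 0.023324; these sum to 0.22397.
By Bayes' rule, P(urn B | data) = (0.02381) / (0.22397) = 0.10631.

0.1063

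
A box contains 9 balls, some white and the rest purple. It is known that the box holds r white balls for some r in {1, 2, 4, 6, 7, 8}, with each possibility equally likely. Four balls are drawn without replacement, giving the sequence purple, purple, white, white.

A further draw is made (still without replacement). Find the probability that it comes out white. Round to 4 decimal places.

Compute the likelihood of the observed sequence for each case: P(data | r = 1) = (8/9)(7/8)(1/7)(0/6) = 0; P(data | r = 2) = (7/9)(6/8)(2/7)(1/6) = 1/36; P(data | r = 4) = (5/9)(4/8)(4/7)(3/6) = 5/63; P(data | r = 6) = (3/9)(2/8)(6/7)(5/6) = 5/84; P(data | r = 7) = (2/9)(1/8)(7/7)(6/6) = 1/36; P(data | r = 8) = (1/9)(0/8) = 0.
Multiplying each by its prior: 1/6 · 0 = 0, 1/6 · 1/36 = 1/216, 1/6 · 5/63 = 5/378, 1/6 · 5/84 = 5/504, 1/6 · 1/36 = 1/216, 1/6 · 0 = 0; these sum to 7/216.
Dividing through by the total gives posterior P(r = 1 | data) = 0, P(r = 2 | data) = 1/7, P(r = 4 | data) = 20/49, P(r = 6 | data) = 15/49, P(r = 7 | data) = 1/7, P(r = 8 | data) = 0.
Averaging over the posterior, P(white next | data) = (0)(1/7) + (2/5)(20/49) + (4/5)(15/49) + (1)(1/7) = 27/49.

0.5510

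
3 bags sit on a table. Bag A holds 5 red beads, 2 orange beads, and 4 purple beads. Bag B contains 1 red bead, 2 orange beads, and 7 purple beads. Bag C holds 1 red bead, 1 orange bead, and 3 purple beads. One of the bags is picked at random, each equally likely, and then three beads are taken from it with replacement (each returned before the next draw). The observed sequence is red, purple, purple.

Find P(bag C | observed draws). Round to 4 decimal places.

0.3976

Compute the likelihood of the observed sequence for each case: P(data | bag A) = (5/11)(4/11)(4/11) = 0.060105; P(data | bag B) = (1/10)(7/10)(7/10) = 0.049; P(data | bag C) = (1/5)(3/5)(3/5) = 0.072.
Weighting by the prior gives 1/3 · 0.060105 = 0.020035, 1/3 · 0.049 = 0.016333, 1/3 · 0.072 = 0.024; these sum to 0.060368.
So P(bag C | data) = (0.024) / (0.060368) = 0.39756.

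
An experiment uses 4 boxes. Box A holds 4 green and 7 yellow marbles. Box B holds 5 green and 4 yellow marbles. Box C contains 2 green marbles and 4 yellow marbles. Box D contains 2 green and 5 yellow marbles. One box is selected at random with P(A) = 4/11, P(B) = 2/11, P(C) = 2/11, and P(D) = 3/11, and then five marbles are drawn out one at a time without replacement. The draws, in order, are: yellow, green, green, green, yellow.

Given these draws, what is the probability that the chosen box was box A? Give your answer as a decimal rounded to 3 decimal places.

0.433

For each hypothesis, P(data | H) works out to: P(data | box A) = (7/11)(4/10)(3/9)(2/8)(6/7) = 0.018182; P(data | box B) = (4/9)(5/8)(4/7)(3/6)(3/5) = 0.047619; P(data | box C) = (4/6)(2/5)(1/4)(0/3) = 0; P(data | box D) = (5/7)(2/6)(1/5)(0/4) = 0.
Weighting by the prior gives 4/11 · 0.018182 = 0.0066116, 2/11 · 0.047619 = 0.008658, 2/11 · 0 = 0, 3/11 · 0 = 0; these sum to 0.01527.
Hence P(box A | data) = (0.0066116) / (0.01527) = 0.43299.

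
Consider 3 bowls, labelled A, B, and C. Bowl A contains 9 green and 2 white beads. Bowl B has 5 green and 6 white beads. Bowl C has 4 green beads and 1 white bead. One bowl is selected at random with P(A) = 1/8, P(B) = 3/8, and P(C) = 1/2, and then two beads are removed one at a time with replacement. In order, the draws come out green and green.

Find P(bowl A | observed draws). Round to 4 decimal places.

The likelihood of the observed sequence under each hypothesis: P(data | bowl A) = (9/11)(9/11) = 0.66942; P(data | bowl B) = (5/11)(5/11) = 0.20661; P(data | bowl C) = (4/5)(4/5) = 0.64.
Multiplying each by its prior: 1/8 · 0.66942 = 0.083678, 3/8 · 0.20661 = 0.077479, 1/2 · 0.64 = 0.32; these sum to 0.48116.
Therefore the posterior P(bowl A | data) = (0.083678) / (0.48116) = 0.17391.

0.1739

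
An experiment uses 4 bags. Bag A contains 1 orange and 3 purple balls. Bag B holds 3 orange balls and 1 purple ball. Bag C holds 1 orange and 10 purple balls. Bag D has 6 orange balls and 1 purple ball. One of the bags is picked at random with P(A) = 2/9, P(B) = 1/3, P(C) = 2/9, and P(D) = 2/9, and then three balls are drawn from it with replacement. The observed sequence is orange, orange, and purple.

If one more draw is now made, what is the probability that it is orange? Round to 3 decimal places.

Under each hypothesis, the probability of the observed sequence is: P(data | bag A) = (1/4)(1/4)(3/4) = 0.046875; P(data | bag B) = (3/4)(3/4)(1/4) = 0.14062; P(data | bag C) = (1/11)(1/11)(10/11) = 0.0075131; P(data | bag D) = (6/7)(6/7)(1/7) = 0.10496.
Multiplying each by its prior: 2/9 · 0.046875 = 0.010417, 1/3 · 0.14062 = 0.046875, 2/9 · 0.0075131 = 0.0016696, 2/9 · 0.10496 = 0.023324; summing to 0.082285.
Dividing through by the total gives posterior P(bag A | data) = 0.12659, P(bag B | data) = 0.56967, P(bag C | data) = 0.02029, P(bag D | data) = 0.28345.
The predictive probability is P(orange next | data) = (1/4)(0.12659) + (3/4)(0.56967) + (1/11)(0.02029) + (6/7)(0.28345) = 0.7037.

0.704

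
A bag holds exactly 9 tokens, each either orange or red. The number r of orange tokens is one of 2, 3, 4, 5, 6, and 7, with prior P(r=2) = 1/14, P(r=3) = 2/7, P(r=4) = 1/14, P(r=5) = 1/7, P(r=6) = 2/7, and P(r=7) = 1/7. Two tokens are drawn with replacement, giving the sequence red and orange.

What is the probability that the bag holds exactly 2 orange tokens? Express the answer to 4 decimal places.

The likelihood of the observed sequence under each hypothesis: P(data | r = 2) = (7/9)(2/9) = 14/81; P(data | r = 3) = (6/9)(3/9) = 2/9; P(data | r = 4) = (5/9)(4/9) = 20/81; P(data | r = 5) = (4/9)(5/9) = 20/81; P(data | r = 6) = (3/9)(6/9) = 2/9; P(data | r = 7) = (2/9)(7/9) = 14/81.
The prior-weighted likelihoods are 1/14 · 14/81 = 1/81, 2/7 · 2/9 = 4/63, 1/14 · 20/81 = 10/567, 1/7 · 20/81 = 20/567, 2/7 · 2/9 = 4/63, 1/7 · 14/81 = 2/81; summing to 41/189.
So P(r = 2 | data) = (1/81) / (41/189) = 7/123.

0.0569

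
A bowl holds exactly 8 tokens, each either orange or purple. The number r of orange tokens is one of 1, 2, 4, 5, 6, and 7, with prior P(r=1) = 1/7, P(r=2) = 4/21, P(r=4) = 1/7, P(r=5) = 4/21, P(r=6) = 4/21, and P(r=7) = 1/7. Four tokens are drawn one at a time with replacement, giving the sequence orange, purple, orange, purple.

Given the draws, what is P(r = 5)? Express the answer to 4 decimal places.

Under each hypothesis, the probability of the observed sequence is: P(data | r = 1) = (1/8)(7/8)(1/8)(7/8) = 0.011963; P(data | r = 2) = (2/8)(6/8)(2/8)(6/8) = 0.035156; P(data | r = 4) = (4/8)(4/8)(4/8)(4/8) = 0.0625; P(data | r = 5) = (5/8)(3/8)(5/8)(3/8) = 0.054932; P(data | r = 6) = (6/8)(2/8)(6/8)(2/8) = 0.035156; P(data | r = 7) = (7/8)(1/8)(7/8)(1/8) = 0.011963.
The prior-weighted likelihoods are 1/7 · 0.011963 = 0.001709, 4/21 · 0.035156 = 0.0066964, 1/7 · 0.0625 = 0.0089286, 4/21 · 0.054932 = 0.010463, 4/21 · 0.035156 = 0.0066964, 1/7 · 0.011963 = 0.001709; summing to 0.036203.
By Bayes' rule, P(r = 5 | data) = (0.010463) / (0.036203) = 0.28902.

0.2890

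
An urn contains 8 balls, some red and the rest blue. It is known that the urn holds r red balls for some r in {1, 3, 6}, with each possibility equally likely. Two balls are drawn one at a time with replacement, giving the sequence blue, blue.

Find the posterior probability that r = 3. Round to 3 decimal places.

0.321

Compute the likelihood of the observed sequence for each case: P(data | r = 1) = (7/8)(7/8) = 49/64; P(data | r = 3) = (5/8)(5/8) = 25/64; P(data | r = 6) = (2/8)(2/8) = 1/16.
Weighting by the prior gives 1/3 · 49/64 = 49/192, 1/3 · 25/64 = 25/192, 1/3 · 1/16 = 1/48; summing to 13/32.
So P(r = 3 | data) = (25/192) / (13/32) = 25/78.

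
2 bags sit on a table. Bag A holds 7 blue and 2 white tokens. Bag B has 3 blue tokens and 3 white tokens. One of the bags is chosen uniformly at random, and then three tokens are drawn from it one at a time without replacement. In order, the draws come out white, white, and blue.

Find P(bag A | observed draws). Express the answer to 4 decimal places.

For each hypothesis, P(data | H) works out to: P(data | bag A) = (2/9)(1/8)(7/7) = 1/36; P(data | bag B) = (3/6)(2/5)(3/4) = 3/20.
The prior-weighted likelihoods are 1/2 · 1/36 = 1/72, 1/2 · 3/20 = 3/40; these sum to 4/45.
Therefore the posterior P(bag A | data) = (1/72) / (4/45) = 5/32.

0.1563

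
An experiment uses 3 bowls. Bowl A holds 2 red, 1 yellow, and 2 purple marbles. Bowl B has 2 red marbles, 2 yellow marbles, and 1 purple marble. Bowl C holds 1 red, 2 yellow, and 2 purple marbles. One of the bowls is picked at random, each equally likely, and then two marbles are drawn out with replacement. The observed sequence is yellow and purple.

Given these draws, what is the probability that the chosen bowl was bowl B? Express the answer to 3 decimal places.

The likelihood of the observed sequence under each hypothesis: P(data | bowl A) = (1/5)(2/5) = 2/25; P(data | bowl B) = (2/5)(1/5) = 2/25; P(data | bowl C) = (2/5)(2/5) = 4/25.
The prior-weighted likelihoods are 1/3 · 2/25 = 2/75, 1/3 · 2/25 = 2/75, 1/3 · 4/25 = 4/75; with total 8/75.
Hence P(bowl B | data) = (2/75) / (8/75) = 1/4.

0.250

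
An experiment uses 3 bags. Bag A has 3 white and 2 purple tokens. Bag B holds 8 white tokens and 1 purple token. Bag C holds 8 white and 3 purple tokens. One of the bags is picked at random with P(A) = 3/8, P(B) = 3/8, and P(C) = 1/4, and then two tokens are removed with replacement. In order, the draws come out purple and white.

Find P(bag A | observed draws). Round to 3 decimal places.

Under each hypothesis, the probability of the observed sequence is: P(data | bag A) = (2/5)(3/5) = 0.24; P(data | bag B) = (1/9)(8/9) = 0.098765; P(data | bag C) = (3/11)(8/11) = 0.19835.
The prior-weighted likelihoods are 3/8 · 0.24 = 0.09, 3/8 · 0.098765 = 0.037037, 1/4 · 0.19835 = 0.049587; summing to 0.17662.
Therefore the posterior P(bag A | data) = (0.09) / (0.17662) = 0.50956.

0.510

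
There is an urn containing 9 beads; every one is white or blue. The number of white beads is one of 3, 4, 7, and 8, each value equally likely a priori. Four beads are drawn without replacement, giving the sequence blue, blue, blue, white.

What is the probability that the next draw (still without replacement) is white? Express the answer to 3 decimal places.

0.480

For each hypothesis, P(data | H) works out to: P(data | r = 3) = (6/9)(5/8)(4/7)(3/6) = 5/42; P(data | r = 4) = (5/9)(4/8)(3/7)(4/6) = 5/63; P(data | r = 7) = (2/9)(1/8)(0/7) = 0; P(data | r = 8) = (1/9)(0/8) = 0.
Weighting by the prior gives 1/4 · 5/42 = 5/168, 1/4 · 5/63 = 5/252, 1/4 · 0 = 0, 1/4 · 0 = 0; these sum to 25/504.
The posterior is then P(r = 3 | data) = 3/5, P(r = 4 | data) = 2/5, P(r = 7 | data) = 0, P(r = 8 | data) = 0.
So P(white next | data) = Σ P(white next | H) P(H | data) = (2/5)(3/5) + (3/5)(2/5) = 12/25.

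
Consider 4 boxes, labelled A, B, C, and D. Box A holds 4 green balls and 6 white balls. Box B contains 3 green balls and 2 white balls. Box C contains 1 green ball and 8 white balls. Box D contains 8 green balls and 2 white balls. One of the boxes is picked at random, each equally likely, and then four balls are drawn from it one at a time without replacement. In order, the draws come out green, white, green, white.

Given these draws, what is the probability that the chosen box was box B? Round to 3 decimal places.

Compute the likelihood of the observed sequence for each case: P(data | box A) = (4/10)(6/9)(3/8)(5/7) = 0.071429; P(data | box B) = (3/5)(2/4)(2/3)(1/2) = 0.1; P(data | box C) = (1/9)(8/8)(0/7) = 0; P(data | box D) = (8/10)(2/9)(7/8)(1/7) = 0.022222.
Weighting by the prior gives 1/4 · 0.071429 = 0.017857, 1/4 · 0.1 = 0.025, 1/4 · 0 = 0, 1/4 · 0.022222 = 0.0055556; these sum to 0.048413.
By Bayes' rule, P(box B | data) = (0.025) / (0.048413) = 0.51639.

0.516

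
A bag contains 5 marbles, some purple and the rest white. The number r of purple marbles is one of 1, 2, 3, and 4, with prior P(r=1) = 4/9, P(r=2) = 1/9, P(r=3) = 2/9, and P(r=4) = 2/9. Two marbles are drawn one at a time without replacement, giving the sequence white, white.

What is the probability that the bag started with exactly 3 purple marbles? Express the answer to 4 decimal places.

Compute the likelihood of the observed sequence for each case: P(data | r = 1) = (4/5)(3/4) = 3/5; P(data | r = 2) = (3/5)(2/4) = 3/10; P(data | r = 3) = (2/5)(1/4) = 1/10; P(data | r = 4) = (1/5)(0/4) = 0.
The prior-weighted likelihoods are 4/9 · 3/5 = 4/15, 1/9 · 3/10 = 1/30, 2/9 · 1/10 = 1/45, 2/9 · 0 = 0; with total 29/90.
By Bayes' rule, P(r = 3 | data) = (1/45) / (29/90) = 2/29.

0.0690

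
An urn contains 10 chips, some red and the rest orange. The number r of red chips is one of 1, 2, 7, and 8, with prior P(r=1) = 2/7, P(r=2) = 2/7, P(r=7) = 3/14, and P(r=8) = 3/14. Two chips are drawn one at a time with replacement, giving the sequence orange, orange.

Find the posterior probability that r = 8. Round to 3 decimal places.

0.019

Compute the likelihood of the observed sequence for each case: P(data | r = 1) = (9/10)(9/10) = 0.81; P(data | r = 2) = (8/10)(8/10) = 0.64; P(data | r = 7) = (3/10)(3/10) = 0.09; P(data | r = 8) = (2/10)(2/10) = 0.04.
Multiplying each by its prior: 2/7 · 0.81 = 0.23143, 2/7 · 0.64 = 0.18286, 3/14 · 0.09 = 0.019286, 3/14 · 0.04 = 0.0085714; summing to 0.44214.
Therefore the posterior P(r = 8 | data) = (0.0085714) / (0.44214) = 0.019386.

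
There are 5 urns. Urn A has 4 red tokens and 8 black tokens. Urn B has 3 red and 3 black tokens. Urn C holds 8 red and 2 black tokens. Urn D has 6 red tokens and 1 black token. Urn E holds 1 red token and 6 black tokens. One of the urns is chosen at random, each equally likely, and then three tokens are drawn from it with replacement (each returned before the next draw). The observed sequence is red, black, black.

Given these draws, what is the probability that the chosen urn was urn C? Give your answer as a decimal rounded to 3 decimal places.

0.075

The likelihood of the observed sequence under each hypothesis: P(data | urn A) = (4/12)(8/12)(8/12) = 0.14815; P(data | urn B) = (3/6)(3/6)(3/6) = 0.125; P(data | urn C) = (8/10)(2/10)(2/10) = 0.032; P(data | urn D) = (6/7)(1/7)(1/7) = 0.017493; P(data | urn E) = (1/7)(6/7)(6/7) = 0.10496.
Multiplying each by its prior: 1/5 · 0.14815 = 0.02963, 1/5 · 0.125 = 0.025, 1/5 · 0.032 = 0.0064, 1/5 · 0.017493 = 0.0034985, 1/5 · 0.10496 = 0.020991; these sum to 0.085519.
Hence P(urn C | data) = (0.0064) / (0.085519) = 0.074837.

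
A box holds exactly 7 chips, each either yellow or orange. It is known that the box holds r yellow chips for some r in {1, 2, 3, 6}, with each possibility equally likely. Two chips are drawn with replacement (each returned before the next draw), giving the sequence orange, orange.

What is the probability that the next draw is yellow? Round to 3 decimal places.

0.256

Under each hypothesis, the probability of the observed sequence is: P(data | r = 1) = (6/7)(6/7) = 36/49; P(data | r = 2) = (5/7)(5/7) = 25/49; P(data | r = 3) = (4/7)(4/7) = 16/49; P(data | r = 6) = (1/7)(1/7) = 1/49.
Weighting by the prior gives 1/4 · 36/49 = 9/49, 1/4 · 25/49 = 25/196, 1/4 · 16/49 = 4/49, 1/4 · 1/49 = 1/196; summing to 39/98.
The posterior is then P(r = 1 | data) = 6/13, P(r = 2 | data) = 25/78, P(r = 3 | data) = 8/39, P(r = 6 | data) = 1/78.
The predictive probability is P(yellow next | data) = (1/7)(6/13) + (2/7)(25/78) + (3/7)(8/39) + (6/7)(1/78) = 10/39.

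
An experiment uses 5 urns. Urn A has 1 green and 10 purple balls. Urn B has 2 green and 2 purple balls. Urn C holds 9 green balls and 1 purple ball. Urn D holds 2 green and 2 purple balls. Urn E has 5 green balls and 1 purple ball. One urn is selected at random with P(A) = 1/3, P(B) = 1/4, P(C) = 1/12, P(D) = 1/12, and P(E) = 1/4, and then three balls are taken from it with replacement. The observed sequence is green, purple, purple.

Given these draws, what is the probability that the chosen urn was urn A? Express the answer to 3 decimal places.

For each hypothesis, P(data | H) works out to: P(data | urn A) = (1/11)(10/11)(10/11) = 0.075131; P(data | urn B) = (2/4)(2/4)(2/4) = 0.125; P(data | urn C) = (9/10)(1/10)(1/10) = 0.009; P(data | urn D) = (2/4)(2/4)(2/4) = 0.125; P(data | urn E) = (5/6)(1/6)(1/6) = 0.023148.
The prior-weighted likelihoods are 1/3 · 0.075131 = 0.025044, 1/4 · 0.125 = 0.03125, 1/12 · 0.009 = 0.00075, 1/12 · 0.125 = 0.010417, 1/4 · 0.023148 = 0.005787; with total 0.073248.
Therefore the posterior P(urn A | data) = (0.025044) / (0.073248) = 0.34191.

0.342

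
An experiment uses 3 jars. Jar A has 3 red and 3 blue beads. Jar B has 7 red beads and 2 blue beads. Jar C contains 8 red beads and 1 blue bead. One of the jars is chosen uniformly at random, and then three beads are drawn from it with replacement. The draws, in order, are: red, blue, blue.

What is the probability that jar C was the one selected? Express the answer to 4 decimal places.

For each hypothesis, P(data | H) works out to: P(data | jar A) = (3/6)(3/6)(3/6) = 0.125; P(data | jar B) = (7/9)(2/9)(2/9) = 0.038409; P(data | jar C) = (8/9)(1/9)(1/9) = 0.010974.
Multiplying each by its prior: 1/3 · 0.125 = 0.041667, 1/3 · 0.038409 = 0.012803, 1/3 · 0.010974 = 0.003658; with total 0.058128.
Hence P(jar C | data) = (0.003658) / (0.058128) = 0.06293.

0.0629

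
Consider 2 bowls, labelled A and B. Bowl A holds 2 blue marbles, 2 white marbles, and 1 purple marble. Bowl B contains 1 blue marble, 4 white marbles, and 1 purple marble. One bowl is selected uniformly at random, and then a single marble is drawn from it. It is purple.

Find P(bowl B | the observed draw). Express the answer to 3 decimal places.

0.455

For each hypothesis, P(data | H) works out to: P(data | bowl A) = (1/5) = 1/5; P(data | bowl B) = (1/6) = 1/6.
The prior-weighted likelihoods are 1/2 · 1/5 = 1/10, 1/2 · 1/6 = 1/12; summing to 11/60.
So P(bowl B | data) = (1/12) / (11/60) = 5/11.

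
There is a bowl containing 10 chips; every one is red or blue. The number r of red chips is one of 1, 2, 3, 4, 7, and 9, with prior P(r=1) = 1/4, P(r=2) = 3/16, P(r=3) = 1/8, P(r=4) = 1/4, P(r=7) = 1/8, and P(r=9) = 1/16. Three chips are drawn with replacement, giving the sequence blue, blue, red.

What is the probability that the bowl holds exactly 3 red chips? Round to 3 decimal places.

For each hypothesis, P(data | H) works out to: P(data | r = 1) = (9/10)(9/10)(1/10) = 0.081; P(data | r = 2) = (8/10)(8/10)(2/10) = 0.128; P(data | r = 3) = (7/10)(7/10)(3/10) = 0.147; P(data | r = 4) = (6/10)(6/10)(4/10) = 0.144; P(data | r = 7) = (3/10)(3/10)(7/10) = 0.063; P(data | r = 9) = (1/10)(1/10)(9/10) = 0.009.
Multiplying each by its prior: 1/4 · 0.081 = 0.02025, 3/16 · 0.128 = 0.024, 1/8 · 0.147 = 0.018375, 1/4 · 0.144 = 0.036, 1/8 · 0.063 = 0.007875, 1/16 · 0.009 = 0.0005625; summing to 0.10706.
Therefore the posterior P(r = 3 | data) = (0.018375) / (0.10706) = 0.17163.

0.172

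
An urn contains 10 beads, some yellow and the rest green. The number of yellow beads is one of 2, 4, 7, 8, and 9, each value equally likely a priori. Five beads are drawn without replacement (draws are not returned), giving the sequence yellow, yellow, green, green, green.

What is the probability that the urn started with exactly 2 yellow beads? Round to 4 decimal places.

0.2843

Compute the likelihood of the observed sequence for each case: P(data | r = 2) = (2/10)(1/9)(8/8)(7/7)(6/6) = 0.022222; P(data | r = 4) = (4/10)(3/9)(6/8)(5/7)(4/6) = 0.047619; P(data | r = 7) = (7/10)(6/9)(3/8)(2/7)(1/6) = 0.0083333; P(data | r = 8) = (8/10)(7/9)(2/8)(1/7)(0/6) = 0; P(data | r = 9) = (9/10)(8/9)(1/8)(0/7) = 0.
The prior-weighted likelihoods are 1/5 · 0.022222 = 0.0044444, 1/5 · 0.047619 = 0.0095238, 1/5 · 0.0083333 = 0.0016667, 1/5 · 0 = 0, 1/5 · 0 = 0; these sum to 0.015635.
Therefore the posterior P(r = 2 | data) = (0.0044444) / (0.015635) = 0.28426.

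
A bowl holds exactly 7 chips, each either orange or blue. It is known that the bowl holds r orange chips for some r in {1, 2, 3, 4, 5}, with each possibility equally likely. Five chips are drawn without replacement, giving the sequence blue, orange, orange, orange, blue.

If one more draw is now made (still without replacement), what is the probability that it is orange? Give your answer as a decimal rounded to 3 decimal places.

0.571

The likelihood of the observed sequence under each hypothesis: P(data | r = 1) = (6/7)(1/6)(0/5) = 0; P(data | r = 2) = (5/7)(2/6)(1/5)(0/4) = 0; P(data | r = 3) = (4/7)(3/6)(2/5)(1/4)(3/3) = 1/35; P(data | r = 4) = (3/7)(4/6)(3/5)(2/4)(2/3) = 2/35; P(data | r = 5) = (2/7)(5/6)(4/5)(3/4)(1/3) = 1/21.
Multiplying each by its prior: 1/5 · 0 = 0, 1/5 · 0 = 0, 1/5 · 1/35 = 1/175, 1/5 · 2/35 = 2/175, 1/5 · 1/21 = 1/105; with total 2/75.
Normalising, the posterior is P(r = 1 | data) = 0, P(r = 2 | data) = 0, P(r = 3 | data) = 3/14, P(r = 4 | data) = 3/7, P(r = 5 | data) = 5/14.
Averaging over the posterior, P(orange next | data) = (0)(3/14) + (1/2)(3/7) + (1)(5/14) = 4/7.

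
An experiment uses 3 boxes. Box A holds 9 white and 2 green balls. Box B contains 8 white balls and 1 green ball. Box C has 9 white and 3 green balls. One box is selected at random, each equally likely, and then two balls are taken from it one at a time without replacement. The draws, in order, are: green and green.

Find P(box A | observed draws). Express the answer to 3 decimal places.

Under each hypothesis, the probability of the observed sequence is: P(data | box A) = (2/11)(1/10) = 1/55; P(data | box B) = (1/9)(0/8) = 0; P(data | box C) = (3/12)(2/11) = 1/22.
Multiplying each by its prior: 1/3 · 1/55 = 1/165, 1/3 · 0 = 0, 1/3 · 1/22 = 1/66; summing to 7/330.
By Bayes' rule, P(box A | data) = (1/165) / (7/330) = 2/7.

0.286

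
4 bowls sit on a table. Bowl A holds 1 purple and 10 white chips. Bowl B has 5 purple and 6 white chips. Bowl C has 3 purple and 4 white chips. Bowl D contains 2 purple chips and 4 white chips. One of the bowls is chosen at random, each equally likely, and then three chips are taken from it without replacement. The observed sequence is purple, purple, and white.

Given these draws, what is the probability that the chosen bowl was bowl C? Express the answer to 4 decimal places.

For each hypothesis, P(data | H) works out to: P(data | bowl A) = (1/11)(0/10) = 0; P(data | bowl B) = (5/11)(4/10)(6/9) = 0.12121; P(data | bowl C) = (3/7)(2/6)(4/5) = 0.11429; P(data | bowl D) = (2/6)(1/5)(4/4) = 0.066667.
The prior-weighted likelihoods are 1/4 · 0 = 0, 1/4 · 0.12121 = 0.030303, 1/4 · 0.11429 = 0.028571, 1/4 · 0.066667 = 0.016667; these sum to 0.075541.
Hence P(bowl C | data) = (0.028571) / (0.075541) = 0.37822.

0.3782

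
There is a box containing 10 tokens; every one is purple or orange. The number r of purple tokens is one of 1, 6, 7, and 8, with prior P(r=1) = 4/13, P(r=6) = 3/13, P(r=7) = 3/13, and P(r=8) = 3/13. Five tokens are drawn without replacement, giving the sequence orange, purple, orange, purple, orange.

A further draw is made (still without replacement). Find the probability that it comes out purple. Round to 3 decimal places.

0.852

The likelihood of the observed sequence under each hypothesis: P(data | r = 1) = (9/10)(1/9)(8/8)(0/7) = 0; P(data | r = 6) = (4/10)(6/9)(3/8)(5/7)(2/6) = 0.02381; P(data | r = 7) = (3/10)(7/9)(2/8)(6/7)(1/6) = 0.0083333; P(data | r = 8) = (2/10)(8/9)(1/8)(7/7)(0/6) = 0.
Multiplying each by its prior: 4/13 · 0 = 0, 3/13 · 0.02381 = 0.0054945, 3/13 · 0.0083333 = 0.0019231, 3/13 · 0 = 0; these sum to 0.0074176.
Dividing through by the total gives posterior P(r = 1 | data) = 0, P(r = 6 | data) = 0.74074, P(r = 7 | data) = 0.25926, P(r = 8 | data) = 0.
The predictive probability is P(purple next | data) = (4/5)(0.74074) + (1)(0.25926) = 0.85185.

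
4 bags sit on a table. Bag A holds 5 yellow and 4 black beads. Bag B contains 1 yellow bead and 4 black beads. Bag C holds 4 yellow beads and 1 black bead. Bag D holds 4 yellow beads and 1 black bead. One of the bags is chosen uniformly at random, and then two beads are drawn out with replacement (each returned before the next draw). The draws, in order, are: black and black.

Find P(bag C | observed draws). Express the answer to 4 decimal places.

0.0436

Compute the likelihood of the observed sequence for each case: P(data | bag A) = (4/9)(4/9) = 0.19753; P(data | bag B) = (4/5)(4/5) = 0.64; P(data | bag C) = (1/5)(1/5) = 0.04; P(data | bag D) = (1/5)(1/5) = 0.04.
Weighting by the prior gives 1/4 · 0.19753 = 0.049383, 1/4 · 0.64 = 0.16, 1/4 · 0.04 = 0.01, 1/4 · 0.04 = 0.01; with total 0.22938.
So P(bag C | data) = (0.01) / (0.22938) = 0.043595.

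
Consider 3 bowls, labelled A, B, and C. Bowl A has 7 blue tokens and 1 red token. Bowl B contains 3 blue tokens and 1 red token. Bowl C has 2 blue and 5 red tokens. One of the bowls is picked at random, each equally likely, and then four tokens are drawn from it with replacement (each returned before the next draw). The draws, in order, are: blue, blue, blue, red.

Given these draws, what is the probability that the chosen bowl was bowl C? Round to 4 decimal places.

0.0809

The likelihood of the observed sequence under each hypothesis: P(data | bowl A) = (7/8)(7/8)(7/8)(1/8) = 0.08374; P(data | bowl B) = (3/4)(3/4)(3/4)(1/4) = 0.10547; P(data | bowl C) = (2/7)(2/7)(2/7)(5/7) = 0.01666.
Weighting by the prior gives 1/3 · 0.08374 = 0.027913, 1/3 · 0.10547 = 0.035156, 1/3 · 0.01666 = 0.0055532; summing to 0.068623.
Hence P(bowl C | data) = (0.0055532) / (0.068623) = 0.080924.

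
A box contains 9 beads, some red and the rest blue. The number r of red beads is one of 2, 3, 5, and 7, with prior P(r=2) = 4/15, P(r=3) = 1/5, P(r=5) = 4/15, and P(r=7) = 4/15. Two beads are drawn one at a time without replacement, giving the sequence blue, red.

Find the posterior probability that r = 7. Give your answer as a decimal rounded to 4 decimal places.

0.2276

The likelihood of the observed sequence under each hypothesis: P(data | r = 2) = (7/9)(2/8) = 7/36; P(data | r = 3) = (6/9)(3/8) = 1/4; P(data | r = 5) = (4/9)(5/8) = 5/18; P(data | r = 7) = (2/9)(7/8) = 7/36.
Multiplying each by its prior: 4/15 · 7/36 = 7/135, 1/5 · 1/4 = 1/20, 4/15 · 5/18 = 2/27, 4/15 · 7/36 = 7/135; summing to 41/180.
So P(r = 7 | data) = (7/135) / (41/180) = 28/123.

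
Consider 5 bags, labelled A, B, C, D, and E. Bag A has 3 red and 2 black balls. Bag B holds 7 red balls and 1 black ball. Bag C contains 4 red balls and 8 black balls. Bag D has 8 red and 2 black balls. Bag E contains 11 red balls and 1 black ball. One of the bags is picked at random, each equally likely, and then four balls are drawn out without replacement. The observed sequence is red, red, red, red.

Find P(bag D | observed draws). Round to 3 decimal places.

For each hypothesis, P(data | H) works out to: P(data | bag A) = (3/5)(2/4)(1/3)(0/2) = 0; P(data | bag B) = (7/8)(6/7)(5/6)(4/5) = 0.5; P(data | bag C) = (4/12)(3/11)(2/10)(1/9) = 0.0020202; P(data | bag D) = (8/10)(7/9)(6/8)(5/7) = 0.33333; P(data | bag E) = (11/12)(10/11)(9/10)(8/9) = 0.66667.
Multiplying each by its prior: 1/5 · 0 = 0, 1/5 · 0.5 = 0.1, 1/5 · 0.0020202 = 0.00040404, 1/5 · 0.33333 = 0.066667, 1/5 · 0.66667 = 0.13333; with total 0.3004.
So P(bag D | data) = (0.066667) / (0.3004) = 0.22192.

0.222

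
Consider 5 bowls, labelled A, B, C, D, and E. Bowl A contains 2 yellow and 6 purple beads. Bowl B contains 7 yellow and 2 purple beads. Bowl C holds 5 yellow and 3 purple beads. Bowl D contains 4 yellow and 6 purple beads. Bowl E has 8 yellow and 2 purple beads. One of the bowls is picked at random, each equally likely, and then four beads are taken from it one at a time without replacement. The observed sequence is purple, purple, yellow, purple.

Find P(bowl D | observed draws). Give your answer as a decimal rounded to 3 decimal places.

0.372

Compute the likelihood of the observed sequence for each case: P(data | bowl A) = (6/8)(5/7)(2/6)(4/5) = 1/7; P(data | bowl B) = (2/9)(1/8)(7/7)(0/6) = 0; P(data | bowl C) = (3/8)(2/7)(5/6)(1/5) = 1/56; P(data | bowl D) = (6/10)(5/9)(4/8)(4/7) = 2/21; P(data | bowl E) = (2/10)(1/9)(8/8)(0/7) = 0.
Multiplying each by its prior: 1/5 · 1/7 = 1/35, 1/5 · 0 = 0, 1/5 · 1/56 = 1/280, 1/5 · 2/21 = 2/105, 1/5 · 0 = 0; with total 43/840.
By Bayes' rule, P(bowl D | data) = (2/105) / (43/840) = 16/43.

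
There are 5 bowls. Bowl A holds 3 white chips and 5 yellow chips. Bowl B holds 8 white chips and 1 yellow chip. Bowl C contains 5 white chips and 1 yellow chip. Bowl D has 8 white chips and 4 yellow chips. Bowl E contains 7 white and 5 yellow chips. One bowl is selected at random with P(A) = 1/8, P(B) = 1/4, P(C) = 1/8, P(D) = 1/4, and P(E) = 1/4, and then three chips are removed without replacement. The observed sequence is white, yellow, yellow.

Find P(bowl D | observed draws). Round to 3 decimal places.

0.271

Under each hypothesis, the probability of the observed sequence is: P(data | bowl A) = (3/8)(5/7)(4/6) = 0.17857; P(data | bowl B) = (8/9)(1/8)(0/7) = 0; P(data | bowl C) = (5/6)(1/5)(0/4) = 0; P(data | bowl D) = (8/12)(4/11)(3/10) = 0.072727; P(data | bowl E) = (7/12)(5/11)(4/10) = 0.10606.
Multiplying each by its prior: 1/8 · 0.17857 = 0.022321, 1/4 · 0 = 0, 1/8 · 0 = 0, 1/4 · 0.072727 = 0.018182, 1/4 · 0.10606 = 0.026515; with total 0.067018.
Hence P(bowl D | data) = (0.018182) / (0.067018) = 0.2713.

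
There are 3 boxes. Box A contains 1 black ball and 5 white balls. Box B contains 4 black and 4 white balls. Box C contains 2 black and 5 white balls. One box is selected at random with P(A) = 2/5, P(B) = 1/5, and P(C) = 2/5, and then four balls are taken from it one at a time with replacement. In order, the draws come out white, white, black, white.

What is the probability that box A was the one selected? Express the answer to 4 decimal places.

0.4161

Under each hypothesis, the probability of the observed sequence is: P(data | box A) = (5/6)(5/6)(1/6)(5/6) = 0.096451; P(data | box B) = (4/8)(4/8)(4/8)(4/8) = 0.0625; P(data | box C) = (5/7)(5/7)(2/7)(5/7) = 0.10412.
Multiplying each by its prior: 2/5 · 0.096451 = 0.03858, 1/5 · 0.0625 = 0.0125, 2/5 · 0.10412 = 0.041649; these sum to 0.09273.
By Bayes' rule, P(box A | data) = (0.03858) / (0.09273) = 0.41605.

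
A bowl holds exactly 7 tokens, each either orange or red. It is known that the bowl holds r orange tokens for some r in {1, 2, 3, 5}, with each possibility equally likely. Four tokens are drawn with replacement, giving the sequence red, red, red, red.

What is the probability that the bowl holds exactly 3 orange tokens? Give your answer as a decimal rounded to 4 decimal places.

0.1167

For each hypothesis, P(data | H) works out to: P(data | r = 1) = (6/7)(6/7)(6/7)(6/7) = 0.53978; P(data | r = 2) = (5/7)(5/7)(5/7)(5/7) = 0.26031; P(data | r = 3) = (4/7)(4/7)(4/7)(4/7) = 0.10662; P(data | r = 5) = (2/7)(2/7)(2/7)(2/7) = 0.0066639.
Multiplying each by its prior: 1/4 · 0.53978 = 0.13494, 1/4 · 0.26031 = 0.065077, 1/4 · 0.10662 = 0.026656, 1/4 · 0.0066639 = 0.001666; these sum to 0.22834.
By Bayes' rule, P(r = 3 | data) = (0.026656) / (0.22834) = 0.11674.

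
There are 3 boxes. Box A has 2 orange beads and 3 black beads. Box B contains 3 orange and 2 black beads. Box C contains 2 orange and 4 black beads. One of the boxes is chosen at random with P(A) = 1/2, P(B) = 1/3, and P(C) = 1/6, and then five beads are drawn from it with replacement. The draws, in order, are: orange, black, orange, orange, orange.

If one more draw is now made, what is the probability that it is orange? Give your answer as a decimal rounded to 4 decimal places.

Under each hypothesis, the probability of the observed sequence is: P(data | box A) = (2/5)(3/5)(2/5)(2/5)(2/5) = 0.01536; P(data | box B) = (3/5)(2/5)(3/5)(3/5)(3/5) = 0.05184; P(data | box C) = (2/6)(4/6)(2/6)(2/6)(2/6) = 0.0082305.
The prior-weighted likelihoods are 1/2 · 0.01536 = 0.00768, 1/3 · 0.05184 = 0.01728, 1/6 · 0.0082305 = 0.0013717; summing to 0.026332.
Normalising, the posterior is P(box A | data) = 0.29166, P(box B | data) = 0.65624, P(box C | data) = 0.052095.
So P(orange next | data) = Σ P(orange next | H) P(H | data) = (2/5)(0.29166) + (3/5)(0.65624) + (1/3)(0.052095) = 0.52778.

0.5278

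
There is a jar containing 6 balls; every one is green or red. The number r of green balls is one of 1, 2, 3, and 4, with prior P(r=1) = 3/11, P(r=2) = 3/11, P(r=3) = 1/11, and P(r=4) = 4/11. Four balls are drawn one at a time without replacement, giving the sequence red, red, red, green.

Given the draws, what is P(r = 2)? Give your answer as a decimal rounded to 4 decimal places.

0.4211

The likelihood of the observed sequence under each hypothesis: P(data | r = 1) = (5/6)(4/5)(3/4)(1/3) = 1/6; P(data | r = 2) = (4/6)(3/5)(2/4)(2/3) = 2/15; P(data | r = 3) = (3/6)(2/5)(1/4)(3/3) = 1/20; P(data | r = 4) = (2/6)(1/5)(0/4) = 0.
Multiplying each by its prior: 3/11 · 1/6 = 1/22, 3/11 · 2/15 = 2/55, 1/11 · 1/20 = 1/220, 4/11 · 0 = 0; these sum to 19/220.
Hence P(r = 2 | data) = (2/55) / (19/220) = 8/19.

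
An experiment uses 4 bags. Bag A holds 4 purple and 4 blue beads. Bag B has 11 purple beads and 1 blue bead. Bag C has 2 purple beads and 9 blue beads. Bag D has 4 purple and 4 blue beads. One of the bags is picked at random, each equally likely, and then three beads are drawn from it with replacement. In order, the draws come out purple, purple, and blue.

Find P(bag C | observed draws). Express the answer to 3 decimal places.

0.078

For each hypothesis, P(data | H) works out to: P(data | bag A) = (4/8)(4/8)(4/8) = 0.125; P(data | bag B) = (11/12)(11/12)(1/12) = 0.070023; P(data | bag C) = (2/11)(2/11)(9/11) = 0.027047; P(data | bag D) = (4/8)(4/8)(4/8) = 0.125.
The prior-weighted likelihoods are 1/4 · 0.125 = 0.03125, 1/4 · 0.070023 = 0.017506, 1/4 · 0.027047 = 0.0067618, 1/4 · 0.125 = 0.03125; these sum to 0.086768.
Therefore the posterior P(bag C | data) = (0.0067618) / (0.086768) = 0.07793.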